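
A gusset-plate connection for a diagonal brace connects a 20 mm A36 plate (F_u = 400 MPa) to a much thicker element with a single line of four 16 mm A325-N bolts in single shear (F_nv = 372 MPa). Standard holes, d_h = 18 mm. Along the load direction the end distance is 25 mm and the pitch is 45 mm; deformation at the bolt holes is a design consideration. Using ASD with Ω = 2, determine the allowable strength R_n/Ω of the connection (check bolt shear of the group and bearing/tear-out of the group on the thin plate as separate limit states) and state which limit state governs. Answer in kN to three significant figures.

Bolt shear: A_b = π·16²/4 = 201.1 mm²; R_n = 372 × 201.1 × 4 × 1 / 1000 = 299.2 kN → 299.2 / 2 = 150 kN.
Bearing (1.2 l_c t F_u ≤ 2.4 d t F_u): upper limit = 2.4·16·20·400 / 1000 = 307.2 kN.
  Edge l_c = 25 − 18/2 = 16 → r_n = 153.6 kN; interior l_c = 45 − 18 = 27 → r_n = 259.2 kN.
  R_n,bearing = 1·153.6 + 3·259.2 = 931.2 kN → 931.2 / 2 = 466 kN.
Bolt shear governs: 150 kN.

150 kN (bolt shear governs)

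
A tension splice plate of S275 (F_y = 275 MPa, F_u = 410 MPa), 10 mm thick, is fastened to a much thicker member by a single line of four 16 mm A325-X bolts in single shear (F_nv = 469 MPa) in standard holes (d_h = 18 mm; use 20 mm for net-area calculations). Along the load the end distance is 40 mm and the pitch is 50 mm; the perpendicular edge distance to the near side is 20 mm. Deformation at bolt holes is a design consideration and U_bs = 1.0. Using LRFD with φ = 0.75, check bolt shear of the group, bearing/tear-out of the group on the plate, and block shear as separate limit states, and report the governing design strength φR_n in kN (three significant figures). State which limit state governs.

252 kN (block shear governs)

Bolt shear: A_b = π·16²/4 = 201.1 mm²; R_n = 469 × 201.1 × 4 × 1 / 1000 = 377.2 kN → 0.75 × 377.2 = 283 kN.
Bearing: edge l_c = 31, r_n = 152.5 kN; interior l_c = 32, r_n = 157.4 kN; R_n = 152.5 + 3·157.4 = 624.8 kN → 469 kN.
Block shear: A_gv = 1900, A_nv = 1200, A_nt = 100 mm²; R_n = min(0.6F_uA_nv, 0.6F_yA_gv) + U_bs·F_u·A_nt = 336.2 kN → 252 kN.
Block shear governs: 252 kN.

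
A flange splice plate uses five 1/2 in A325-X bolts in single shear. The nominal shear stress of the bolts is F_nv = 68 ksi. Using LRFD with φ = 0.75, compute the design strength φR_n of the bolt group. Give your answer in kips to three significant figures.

A_b = π × 0.5² / 4 = 0.1963 in².
R_n = F_nv · A_b · n · n_s = 68 × 0.1963 × 5 × 1 = 66.76 kips.
Design strength φR_n = 0.75 × 66.76 = 50.1 kips.

50.1 kips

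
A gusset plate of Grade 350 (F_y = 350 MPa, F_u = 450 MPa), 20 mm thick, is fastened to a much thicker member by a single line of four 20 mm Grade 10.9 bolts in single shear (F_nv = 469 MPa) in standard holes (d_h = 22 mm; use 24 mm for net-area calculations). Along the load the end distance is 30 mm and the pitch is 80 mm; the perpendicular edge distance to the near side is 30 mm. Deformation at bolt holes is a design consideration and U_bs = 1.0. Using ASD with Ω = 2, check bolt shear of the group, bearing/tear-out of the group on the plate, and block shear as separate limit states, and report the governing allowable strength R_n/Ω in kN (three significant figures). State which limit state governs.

295 kN (bolt shear governs)

Bolt shear: A_b = π·20²/4 = 314.2 mm²; R_n = 469 × 314.2 × 4 × 1 / 1000 = 589.4 kN → 589.4 / 2 = 295 kN.
Bearing: edge l_c = 19, r_n = 205.2 kN; interior l_c = 58, r_n = 432 kN; R_n = 205.2 + 3·432 = 1501 kN → 751 kN.
Block shear: A_gv = 5400, A_nv = 3720, A_nt = 360 mm²; R_n = min(0.6F_uA_nv, 0.6F_yA_gv) + U_bs·F_u·A_nt = 1166 kN → 583 kN.
Bolt shear governs: 295 kN.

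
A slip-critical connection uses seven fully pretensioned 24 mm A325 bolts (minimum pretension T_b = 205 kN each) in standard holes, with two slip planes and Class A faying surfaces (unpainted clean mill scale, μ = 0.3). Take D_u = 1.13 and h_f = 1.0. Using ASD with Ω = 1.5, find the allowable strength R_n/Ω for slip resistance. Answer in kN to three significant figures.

R_n = μ · D_u · h_f · T_b · n_s · n_b = 0.3 × 1.13 × 1.0 × 205 × 2 × 7 = 972.9 kN.
Allowable strength R_n/Ω = 972.9 / 1.5 = 649 kN.

649 kN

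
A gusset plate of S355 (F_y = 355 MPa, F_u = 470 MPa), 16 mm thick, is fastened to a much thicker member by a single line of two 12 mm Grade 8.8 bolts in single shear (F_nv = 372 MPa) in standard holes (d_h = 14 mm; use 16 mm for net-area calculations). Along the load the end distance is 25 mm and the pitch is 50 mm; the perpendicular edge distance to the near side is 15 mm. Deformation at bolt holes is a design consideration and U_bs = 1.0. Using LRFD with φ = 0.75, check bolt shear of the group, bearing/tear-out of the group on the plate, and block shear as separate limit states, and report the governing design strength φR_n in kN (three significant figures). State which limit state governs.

Bolt shear: A_b = π·12²/4 = 113.1 mm²; R_n = 372 × 113.1 × 2 × 1 / 1000 = 84.14 kN → 0.75 × 84.14 = 63.1 kN.
Bearing: edge l_c = 18, r_n = 162.4 kN; interior l_c = 36, r_n = 216.6 kN; R_n = 162.4 + 1·216.6 = 379 kN → 284 kN.
Block shear: A_gv = 1200, A_nv = 816, A_nt = 112 mm²; R_n = min(0.6F_uA_nv, 0.6F_yA_gv) + U_bs·F_u·A_nt = 282.8 kN → 212 kN.
Bolt shear governs: 63.1 kN.

63.1 kN (bolt shear governs)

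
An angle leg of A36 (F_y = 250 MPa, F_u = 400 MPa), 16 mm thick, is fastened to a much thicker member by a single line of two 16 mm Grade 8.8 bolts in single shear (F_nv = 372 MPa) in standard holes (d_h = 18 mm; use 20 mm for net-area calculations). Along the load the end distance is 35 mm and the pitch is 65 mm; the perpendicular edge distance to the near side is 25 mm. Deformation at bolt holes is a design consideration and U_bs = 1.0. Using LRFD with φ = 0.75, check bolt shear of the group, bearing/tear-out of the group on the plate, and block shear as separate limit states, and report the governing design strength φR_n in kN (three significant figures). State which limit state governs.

Bolt shear: A_b = π·16²/4 = 201.1 mm²; R_n = 372 × 201.1 × 2 × 1 / 1000 = 149.6 kN → 0.75 × 149.6 = 112 kN.
Bearing: edge l_c = 26, r_n = 199.7 kN; interior l_c = 47, r_n = 245.8 kN; R_n = 199.7 + 1·245.8 = 445.4 kN → 334 kN.
Block shear: A_gv = 1600, A_nv = 1120, A_nt = 240 mm²; R_n = min(0.6F_uA_nv, 0.6F_yA_gv) + U_bs·F_u·A_nt = 336 kN → 252 kN.
Bolt shear governs: 112 kN.

112 kN (bolt shear governs)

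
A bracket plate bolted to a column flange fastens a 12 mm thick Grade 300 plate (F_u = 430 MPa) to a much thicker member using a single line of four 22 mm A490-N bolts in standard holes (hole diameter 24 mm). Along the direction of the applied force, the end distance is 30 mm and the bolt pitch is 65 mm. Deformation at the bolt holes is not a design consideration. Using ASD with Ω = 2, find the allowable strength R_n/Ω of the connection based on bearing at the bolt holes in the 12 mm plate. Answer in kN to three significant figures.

Per bolt r_n = 1.5 l_c t F_u ≤ 3.0 d t F_u; upper limit = 3.0 × 22 × 12 × 430 / 1000 = 340.6 kN.
Edge bolt: l_c = 30 − 24/2 = 18 mm → 1.5 × 18 × 12 × 430 / 1000 = 139.3 → r_n = 139.3 kN.
Interior bolts: l_c = 65 − 24 = 41 mm → 1.5 × 41 × 12 × 430 / 1000 = 317.3 → r_n = 317.3 kN.
R_n = 1 × 139.3 + 3 × 317.3 = 1091 kN.
Allowable strength R_n/Ω = 1091 / 2 = 546 kN.

546 kN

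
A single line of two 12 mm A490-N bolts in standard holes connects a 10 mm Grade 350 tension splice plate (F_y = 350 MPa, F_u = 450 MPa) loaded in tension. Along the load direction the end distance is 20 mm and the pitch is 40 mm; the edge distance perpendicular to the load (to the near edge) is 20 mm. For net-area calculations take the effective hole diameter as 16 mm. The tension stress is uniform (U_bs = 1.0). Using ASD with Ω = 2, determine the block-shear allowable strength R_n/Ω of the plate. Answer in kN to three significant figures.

Shear plane L_v = 20 + 1·40 = 60 mm; A_gv = 60 × 10 = 600 mm².
A_nv = (60 − 1.5·16) × 10 = 360 mm².
A_nt = (20 − 0.5·16) × 10 = 120 mm².
0.6 F_u A_nv = 97.2 kN; 0.6 F_y A_gv = 126 kN → shear rupture governs the shear term.
R_n = 97.2 + 1.0 × 450 × 120 / 1000 = 151.2 kN.
Allowable strength R_n/Ω = 151.2 / 2 = 75.6 kN.

75.6 kN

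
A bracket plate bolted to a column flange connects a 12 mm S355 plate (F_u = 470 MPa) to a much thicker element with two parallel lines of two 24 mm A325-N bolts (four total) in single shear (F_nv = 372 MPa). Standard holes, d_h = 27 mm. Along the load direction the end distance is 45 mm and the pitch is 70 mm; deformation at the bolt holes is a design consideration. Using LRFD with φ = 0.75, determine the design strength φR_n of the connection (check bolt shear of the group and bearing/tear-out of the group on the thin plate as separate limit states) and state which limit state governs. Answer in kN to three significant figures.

505 kN (bolt shear governs)

Bolt shear: A_b = π·24²/4 = 452.4 mm²; R_n = 372 × 452.4 × 4 × 1 / 1000 = 673.2 kN → 0.75 × 673.2 = 505 kN.
Bearing (1.2 l_c t F_u ≤ 2.4 d t F_u): upper limit = 2.4·24·12·470 / 1000 = 324.9 kN.
  Edge l_c = 45 − 27/2 = 31.5 → r_n = 213.2 kN; interior l_c = 70 − 27 = 43 → r_n = 291 kN.
  R_n,bearing = 2·213.2 + 2·291 = 1008 kN → 0.75 × 1008 = 756 kN.
Bolt shear governs: 505 kN.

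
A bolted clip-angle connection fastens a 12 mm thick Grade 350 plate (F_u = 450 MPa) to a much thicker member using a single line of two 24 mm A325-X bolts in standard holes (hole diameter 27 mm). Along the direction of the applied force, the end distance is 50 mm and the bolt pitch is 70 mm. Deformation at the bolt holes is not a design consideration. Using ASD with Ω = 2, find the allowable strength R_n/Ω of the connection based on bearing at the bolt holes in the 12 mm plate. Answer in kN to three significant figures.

Per bolt r_n = 1.5 l_c t F_u ≤ 3.0 d t F_u; upper limit = 3.0 × 24 × 12 × 450 / 1000 = 388.8 kN.
Edge bolt: l_c = 50 − 27/2 = 36.5 mm → 1.5 × 36.5 × 12 × 450 / 1000 = 295.7 → r_n = 295.7 kN.
Interior bolts: l_c = 70 − 27 = 43 mm → 1.5 × 43 × 12 × 450 / 1000 = 348.3 → r_n = 348.3 kN.
R_n = 1 × 295.7 + 1 × 348.3 = 644 kN.
Allowable strength R_n/Ω = 644 / 2 = 322 kN.

322 kN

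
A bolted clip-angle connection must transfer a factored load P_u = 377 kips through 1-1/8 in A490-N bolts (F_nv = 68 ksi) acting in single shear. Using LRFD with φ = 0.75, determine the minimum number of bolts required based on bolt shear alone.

A_b = π·1.125²/4 = 0.994 in².
Per-bolt design strength φR_n = 0.75 × 68 × 0.994 × 1 = 50.69 kips.
n ≥ 377 / 50.69 = 7.437 → use 8 bolts.

8 bolts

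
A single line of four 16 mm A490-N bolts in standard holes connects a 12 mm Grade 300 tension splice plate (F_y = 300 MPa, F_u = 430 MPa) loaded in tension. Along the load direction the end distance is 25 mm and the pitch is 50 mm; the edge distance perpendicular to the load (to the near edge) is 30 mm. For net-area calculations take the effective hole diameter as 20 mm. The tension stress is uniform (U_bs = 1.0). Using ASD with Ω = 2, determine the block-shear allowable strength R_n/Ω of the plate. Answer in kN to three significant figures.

214 kN

Shear plane L_v = 25 + 3·50 = 175 mm; A_gv = 175 × 12 = 2100 mm².
A_nv = (175 − 3.5·20) × 12 = 1260 mm².
A_nt = (30 − 0.5·20) × 12 = 240 mm².
0.6 F_u A_nv = 325.1 kN; 0.6 F_y A_gv = 378 kN → shear rupture governs the shear term.
R_n = 325.1 + 1.0 × 430 × 240 / 1000 = 428.3 kN.
Allowable strength R_n/Ω = 428.3 / 2 = 214 kN.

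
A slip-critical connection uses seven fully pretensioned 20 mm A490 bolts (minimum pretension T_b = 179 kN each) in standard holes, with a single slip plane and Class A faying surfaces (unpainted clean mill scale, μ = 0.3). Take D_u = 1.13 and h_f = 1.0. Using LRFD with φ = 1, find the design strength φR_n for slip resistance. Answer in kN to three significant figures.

R_n = μ · D_u · h_f · T_b · n_s · n_b = 0.3 × 1.13 × 1.0 × 179 × 1 × 7 = 424.8 kN.
Design strength φR_n = 1 × 424.8 = 425 kN.

425 kN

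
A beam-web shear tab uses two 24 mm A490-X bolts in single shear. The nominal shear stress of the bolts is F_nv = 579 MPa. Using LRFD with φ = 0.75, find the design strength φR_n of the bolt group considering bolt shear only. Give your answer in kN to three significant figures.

A_b = π × 24² / 4 = 452.4 mm².
R_n = F_nv · A_b · n · n_s = 579 × 452.4 × 2 × 1 / 1000 = 523.9 kN.
Design strength φR_n = 0.75 × 523.9 = 393 kN.

393 kN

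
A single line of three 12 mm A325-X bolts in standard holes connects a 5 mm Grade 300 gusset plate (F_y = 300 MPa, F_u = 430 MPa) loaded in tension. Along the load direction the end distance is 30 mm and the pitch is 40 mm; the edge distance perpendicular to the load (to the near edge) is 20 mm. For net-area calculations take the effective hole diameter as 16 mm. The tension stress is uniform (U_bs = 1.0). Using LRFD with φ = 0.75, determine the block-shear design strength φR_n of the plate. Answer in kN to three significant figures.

87.1 kN

Shear plane L_v = 30 + 2·40 = 110 mm; A_gv = 110 × 5 = 550 mm².
A_nv = (110 − 2.5·16) × 5 = 350 mm².
A_nt = (20 − 0.5·16) × 5 = 60 mm².
0.6 F_u A_nv = 90.3 kN; 0.6 F_y A_gv = 99 kN → shear rupture governs the shear term.
R_n = 90.3 + 1.0 × 430 × 60 / 1000 = 116.1 kN.
Design strength φR_n = 0.75 × 116.1 = 87.1 kN.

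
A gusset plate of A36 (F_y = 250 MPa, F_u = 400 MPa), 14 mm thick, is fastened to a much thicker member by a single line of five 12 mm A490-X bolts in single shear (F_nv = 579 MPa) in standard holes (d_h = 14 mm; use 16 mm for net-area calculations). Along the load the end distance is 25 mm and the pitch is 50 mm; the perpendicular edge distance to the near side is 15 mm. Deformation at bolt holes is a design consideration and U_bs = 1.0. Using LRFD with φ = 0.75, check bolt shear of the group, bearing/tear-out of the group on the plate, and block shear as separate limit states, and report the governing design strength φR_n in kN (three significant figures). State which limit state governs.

Bolt shear: A_b = π·12²/4 = 113.1 mm²; R_n = 579 × 113.1 × 5 × 1 / 1000 = 327.4 kN → 0.75 × 327.4 = 246 kN.
Bearing: edge l_c = 18, r_n = 121 kN; interior l_c = 36, r_n = 161.3 kN; R_n = 121 + 4·161.3 = 766.1 kN → 575 kN.
Block shear: A_gv = 3150, A_nv = 2142, A_nt = 98 mm²; R_n = min(0.6F_uA_nv, 0.6F_yA_gv) + U_bs·F_u·A_nt = 511.7 kN → 384 kN.
Bolt shear governs: 246 kN.

246 kN (bolt shear governs)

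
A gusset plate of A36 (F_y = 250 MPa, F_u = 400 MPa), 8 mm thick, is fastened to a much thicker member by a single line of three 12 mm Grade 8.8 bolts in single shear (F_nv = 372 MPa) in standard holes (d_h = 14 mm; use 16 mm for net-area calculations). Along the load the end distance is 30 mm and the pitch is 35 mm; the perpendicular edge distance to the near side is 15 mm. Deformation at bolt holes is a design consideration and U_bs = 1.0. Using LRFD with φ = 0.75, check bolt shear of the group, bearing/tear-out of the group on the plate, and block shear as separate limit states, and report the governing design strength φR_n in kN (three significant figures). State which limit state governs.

94.7 kN (bolt shear governs)

Bolt shear: A_b = π·12²/4 = 113.1 mm²; R_n = 372 × 113.1 × 3 × 1 / 1000 = 126.2 kN → 0.75 × 126.2 = 94.7 kN.
Bearing: edge l_c = 23, r_n = 88.32 kN; interior l_c = 21, r_n = 80.64 kN; R_n = 88.32 + 2·80.64 = 249.6 kN → 187 kN.
Block shear: A_gv = 800, A_nv = 480, A_nt = 56 mm²; R_n = min(0.6F_uA_nv, 0.6F_yA_gv) + U_bs·F_u·A_nt = 137.6 kN → 103 kN.
Bolt shear governs: 94.7 kN.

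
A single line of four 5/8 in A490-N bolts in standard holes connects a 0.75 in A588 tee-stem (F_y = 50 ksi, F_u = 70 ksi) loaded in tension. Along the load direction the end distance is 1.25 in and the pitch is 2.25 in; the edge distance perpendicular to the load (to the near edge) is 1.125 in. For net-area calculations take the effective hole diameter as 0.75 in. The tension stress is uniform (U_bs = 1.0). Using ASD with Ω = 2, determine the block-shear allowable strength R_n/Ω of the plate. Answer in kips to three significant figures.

104 kips

Shear plane L_v = 1.25 + 3·2.25 = 8 in; A_gv = 8 × 0.75 = 6 in².
A_nv = (8 − 3.5·0.75) × 0.75 = 4.031 in².
A_nt = (1.125 − 0.5·0.75) × 0.75 = 0.5625 in².
0.6 F_u A_nv = 169.3 kips; 0.6 F_y A_gv = 180 kips → shear rupture governs the shear term.
R_n = 169.3 + 1.0 × 70 × 0.5625 = 208.7 kips.
Allowable strength R_n/Ω = 208.7 / 2 = 104 kips.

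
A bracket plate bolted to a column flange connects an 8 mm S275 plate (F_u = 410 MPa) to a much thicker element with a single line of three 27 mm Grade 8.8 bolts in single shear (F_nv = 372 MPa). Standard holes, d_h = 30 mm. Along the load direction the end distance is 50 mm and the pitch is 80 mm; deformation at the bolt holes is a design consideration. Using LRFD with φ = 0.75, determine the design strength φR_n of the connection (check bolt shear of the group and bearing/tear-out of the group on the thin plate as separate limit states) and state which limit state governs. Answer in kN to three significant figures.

399 kN (bearing governs)

Bolt shear: A_b = π·27²/4 = 572.6 mm²; R_n = 372 × 572.6 × 3 × 1 / 1000 = 639 kN → 0.75 × 639 = 479 kN.
Bearing (1.2 l_c t F_u ≤ 2.4 d t F_u): upper limit = 2.4·27·8·410 / 1000 = 212.5 kN.
  Edge l_c = 50 − 30/2 = 35 → r_n = 137.8 kN; interior l_c = 80 − 30 = 50 → r_n = 196.8 kN.
  R_n,bearing = 1·137.8 + 2·196.8 = 531.4 kN → 0.75 × 531.4 = 399 kN.
Bearing governs: 399 kN.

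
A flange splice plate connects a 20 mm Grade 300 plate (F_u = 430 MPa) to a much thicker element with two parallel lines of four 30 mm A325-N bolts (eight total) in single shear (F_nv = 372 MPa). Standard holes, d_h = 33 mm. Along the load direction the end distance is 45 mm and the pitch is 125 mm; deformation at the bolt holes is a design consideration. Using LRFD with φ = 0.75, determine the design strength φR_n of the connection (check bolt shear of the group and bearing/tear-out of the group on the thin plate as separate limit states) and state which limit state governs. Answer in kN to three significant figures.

1580 kN (bolt shear governs)

Bolt shear: A_b = π·30²/4 = 706.9 mm²; R_n = 372 × 706.9 × 8 × 1 / 1000 = 2104 kN → 0.75 × 2104 = 1580 kN.
Bearing (1.2 l_c t F_u ≤ 2.4 d t F_u): upper limit = 2.4·30·20·430 / 1000 = 619.2 kN.
  Edge l_c = 45 − 33/2 = 28.5 → r_n = 294.1 kN; interior l_c = 125 − 33 = 92 → r_n = 619.2 kN.
  R_n,bearing = 2·294.1 + 6·619.2 = 4303 kN → 0.75 × 4303 = 3230 kN.
Bolt shear governs: 1580 kN.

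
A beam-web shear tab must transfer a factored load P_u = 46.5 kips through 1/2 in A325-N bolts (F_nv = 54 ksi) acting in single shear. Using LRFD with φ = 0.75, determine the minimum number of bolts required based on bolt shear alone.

6 bolts

A_b = π·0.5²/4 = 0.1963 in².
Per-bolt design strength φR_n = 0.75 × 54 × 0.1963 × 1 = 7.952 kips.
n ≥ 46.5 / 7.952 = 5.847 → use 6 bolts.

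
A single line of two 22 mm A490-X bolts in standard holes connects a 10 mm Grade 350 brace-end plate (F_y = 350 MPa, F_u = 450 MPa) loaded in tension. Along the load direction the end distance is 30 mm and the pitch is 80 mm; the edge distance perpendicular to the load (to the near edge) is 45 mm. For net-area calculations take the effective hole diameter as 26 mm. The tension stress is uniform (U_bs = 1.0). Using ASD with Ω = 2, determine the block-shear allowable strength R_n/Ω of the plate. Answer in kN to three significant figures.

Shear plane L_v = 30 + 1·80 = 110 mm; A_gv = 110 × 10 = 1100 mm².
A_nv = (110 − 1.5·26) × 10 = 710 mm².
A_nt = (45 − 0.5·26) × 10 = 320 mm².
0.6 F_u A_nv = 191.7 kN; 0.6 F_y A_gv = 231 kN → shear rupture governs the shear term.
R_n = 191.7 + 1.0 × 450 × 320 / 1000 = 335.7 kN.
Allowable strength R_n/Ω = 335.7 / 2 = 168 kN.

168 kN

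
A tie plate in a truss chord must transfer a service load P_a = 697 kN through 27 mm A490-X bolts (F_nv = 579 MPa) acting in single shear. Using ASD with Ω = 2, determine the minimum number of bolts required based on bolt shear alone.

5 bolts

A_b = π·27²/4 = 572.6 mm².
Per-bolt allowable strength R_n/Ω = 579 × 572.6 × 1 / 1000 / 2 = 165.8 kN.
n ≥ 697 / 165.8 = 4.205 → use 5 bolts.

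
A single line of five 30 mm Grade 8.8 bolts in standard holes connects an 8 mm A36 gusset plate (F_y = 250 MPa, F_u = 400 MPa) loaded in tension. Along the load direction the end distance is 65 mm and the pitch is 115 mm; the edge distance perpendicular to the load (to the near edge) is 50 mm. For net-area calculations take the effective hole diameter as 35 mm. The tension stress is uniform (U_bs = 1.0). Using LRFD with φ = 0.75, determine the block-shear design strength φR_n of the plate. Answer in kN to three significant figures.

550 kN

Shear plane L_v = 65 + 4·115 = 525 mm; A_gv = 525 × 8 = 4200 mm².
A_nv = (525 − 4.5·35) × 8 = 2940 mm².
A_nt = (50 − 0.5·35) × 8 = 260 mm².
0.6 F_u A_nv = 705.6 kN; 0.6 F_y A_gv = 630 kN → shear yielding governs the shear term.
R_n = 630 + 1.0 × 400 × 260 / 1000 = 734 kN.
Design strength φR_n = 0.75 × 734 = 550 kN.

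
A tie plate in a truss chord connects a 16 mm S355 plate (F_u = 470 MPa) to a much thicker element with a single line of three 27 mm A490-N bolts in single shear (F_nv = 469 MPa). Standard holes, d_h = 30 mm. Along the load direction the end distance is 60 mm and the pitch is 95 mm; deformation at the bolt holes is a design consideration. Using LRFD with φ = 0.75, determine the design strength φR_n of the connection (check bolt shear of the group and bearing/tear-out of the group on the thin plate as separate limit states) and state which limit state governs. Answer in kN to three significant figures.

Bolt shear: A_b = π·27²/4 = 572.6 mm²; R_n = 469 × 572.6 × 3 × 1 / 1000 = 805.6 kN → 0.75 × 805.6 = 604 kN.
Bearing (1.2 l_c t F_u ≤ 2.4 d t F_u): upper limit = 2.4·27·16·470 / 1000 = 487.3 kN.
  Edge l_c = 60 − 30/2 = 45 → r_n = 406.1 kN; interior l_c = 95 − 30 = 65 → r_n = 487.3 kN.
  R_n,bearing = 1·406.1 + 2·487.3 = 1381 kN → 0.75 × 1381 = 1040 kN.
Bolt shear governs: 604 kN.

604 kN (bolt shear governs)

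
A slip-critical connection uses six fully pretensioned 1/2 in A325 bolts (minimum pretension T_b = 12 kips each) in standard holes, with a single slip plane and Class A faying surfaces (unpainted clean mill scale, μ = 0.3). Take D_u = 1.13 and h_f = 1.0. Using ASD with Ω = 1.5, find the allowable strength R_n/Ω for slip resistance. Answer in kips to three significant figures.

16.3 kips

R_n = μ · D_u · h_f · T_b · n_s · n_b = 0.3 × 1.13 × 1.0 × 12 × 1 × 6 = 24.41 kips.
Allowable strength R_n/Ω = 24.41 / 1.5 = 16.3 kips.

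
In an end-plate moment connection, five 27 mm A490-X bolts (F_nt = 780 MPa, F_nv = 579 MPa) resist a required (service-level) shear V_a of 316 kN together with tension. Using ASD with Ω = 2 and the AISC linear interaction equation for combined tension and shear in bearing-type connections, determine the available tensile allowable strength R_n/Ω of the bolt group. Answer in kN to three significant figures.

1030 kN

A_b = π·27²/4 = 572.6 mm²; f_rv = 316 × 1000 / (5 × 572.6) = 110.4 MPa.
F'_nt = 1.3 F_nt − (Ω F_nt / F_nv) f_rv = 1.3·780 − (2·780/579)·110.4 = 716.6 MPa, capped at F_nt → F'_nt = 716.6 MPa.
R_n = F'_nt · A_b · n = 716.6 × 572.6 × 5 / 1000 = 2051 kN.
Allowable strength R_n/Ω = 2051 / 2 = 1030 kN.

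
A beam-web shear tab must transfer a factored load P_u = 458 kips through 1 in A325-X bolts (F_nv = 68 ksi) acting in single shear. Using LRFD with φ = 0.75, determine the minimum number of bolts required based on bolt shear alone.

12 bolts

A_b = π·1²/4 = 0.7854 in².
Per-bolt design strength φR_n = 0.75 × 68 × 0.7854 × 1 = 40.06 kips.
n ≥ 458 / 40.06 = 11.43 → use 12 bolts.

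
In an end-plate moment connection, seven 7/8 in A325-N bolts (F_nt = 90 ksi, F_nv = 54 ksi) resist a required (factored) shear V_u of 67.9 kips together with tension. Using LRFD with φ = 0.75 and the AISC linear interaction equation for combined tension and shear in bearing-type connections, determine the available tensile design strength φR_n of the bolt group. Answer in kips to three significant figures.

256 kips

A_b = π·0.875²/4 = 0.6013 in²; f_rv = 67.9 / (7 × 0.6013) = 16.13 ksi.
F'_nt = 1.3 F_nt − (F_nt / φF_nv) f_rv = 1.3·90 − (90/(0.75·54))·16.13 = 81.15 ksi, capped at F_nt → F'_nt = 81.15 ksi.
R_n = F'_nt · A_b · n = 81.15 × 0.6013 × 7 = 341.6 kips.
Design strength φR_n = 0.75 × 341.6 = 256 kips.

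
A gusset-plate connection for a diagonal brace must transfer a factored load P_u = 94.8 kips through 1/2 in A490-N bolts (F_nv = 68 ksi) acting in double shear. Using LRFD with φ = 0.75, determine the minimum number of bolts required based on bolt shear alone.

5 bolts

A_b = π·0.5²/4 = 0.1963 in².
Per-bolt design strength φR_n = 0.75 × 68 × 0.1963 × 2 = 20.03 kips.
n ≥ 94.8 / 20.03 = 4.733 → use 5 bolts.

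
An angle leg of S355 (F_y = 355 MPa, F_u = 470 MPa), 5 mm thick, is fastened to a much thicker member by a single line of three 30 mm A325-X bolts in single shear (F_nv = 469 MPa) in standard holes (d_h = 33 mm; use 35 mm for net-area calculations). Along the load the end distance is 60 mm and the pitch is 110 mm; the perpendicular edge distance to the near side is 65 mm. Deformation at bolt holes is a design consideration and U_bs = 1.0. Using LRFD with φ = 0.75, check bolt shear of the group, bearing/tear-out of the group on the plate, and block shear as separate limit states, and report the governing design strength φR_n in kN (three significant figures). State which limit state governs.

287 kN (block shear governs)

Bolt shear: A_b = π·30²/4 = 706.9 mm²; R_n = 469 × 706.9 × 3 × 1 / 1000 = 994.5 kN → 0.75 × 994.5 = 746 kN.
Bearing: edge l_c = 43.5, r_n = 122.7 kN; interior l_c = 77, r_n = 169.2 kN; R_n = 122.7 + 2·169.2 = 461.1 kN → 346 kN.
Block shear: A_gv = 1400, A_nv = 962.5, A_nt = 237.5 mm²; R_n = min(0.6F_uA_nv, 0.6F_yA_gv) + U_bs·F_u·A_nt = 383.1 kN → 287 kN.
Block shear governs: 287 kN.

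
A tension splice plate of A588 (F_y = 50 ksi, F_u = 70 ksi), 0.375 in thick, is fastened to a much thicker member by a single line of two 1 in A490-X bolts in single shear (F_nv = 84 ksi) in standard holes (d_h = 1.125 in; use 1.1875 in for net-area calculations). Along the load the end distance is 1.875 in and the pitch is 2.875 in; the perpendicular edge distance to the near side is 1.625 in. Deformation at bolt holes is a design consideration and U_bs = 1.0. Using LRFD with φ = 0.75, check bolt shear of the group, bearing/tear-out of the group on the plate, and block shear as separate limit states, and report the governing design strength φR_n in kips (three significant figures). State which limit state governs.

55.4 kips (block shear governs)

Bolt shear: A_b = π·1²/4 = 0.7854 in²; R_n = 84 × 0.7854 × 2 × 1 = 131.9 kips → 0.75 × 131.9 = 99 kips.
Bearing: edge l_c = 1.312, r_n = 41.34 kips; interior l_c = 1.75, r_n = 55.13 kips; R_n = 41.34 + 1·55.13 = 96.47 kips → 72.4 kips.
Block shear: A_gv = 1.781, A_nv = 1.113, A_nt = 0.3867 in²; R_n = min(0.6F_uA_nv, 0.6F_yA_gv) + U_bs·F_u·A_nt = 73.83 kips → 55.4 kips.
Block shear governs: 55.4 kips.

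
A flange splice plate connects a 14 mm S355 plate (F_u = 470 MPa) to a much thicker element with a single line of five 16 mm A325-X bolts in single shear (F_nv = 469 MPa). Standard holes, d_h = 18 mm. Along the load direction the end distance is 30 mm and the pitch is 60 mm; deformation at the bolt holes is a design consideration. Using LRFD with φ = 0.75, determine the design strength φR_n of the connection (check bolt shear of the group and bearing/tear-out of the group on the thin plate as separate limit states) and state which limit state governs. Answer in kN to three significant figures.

Bolt shear: A_b = π·16²/4 = 201.1 mm²; R_n = 469 × 201.1 × 5 × 1 / 1000 = 471.5 kN → 0.75 × 471.5 = 354 kN.
Bearing (1.2 l_c t F_u ≤ 2.4 d t F_u): upper limit = 2.4·16·14·470 / 1000 = 252.7 kN.
  Edge l_c = 30 − 18/2 = 21 → r_n = 165.8 kN; interior l_c = 60 − 18 = 42 → r_n = 252.7 kN.
  R_n,bearing = 1·165.8 + 4·252.7 = 1177 kN → 0.75 × 1177 = 882 kN.
Bolt shear governs: 354 kN.

354 kN (bolt shear governs)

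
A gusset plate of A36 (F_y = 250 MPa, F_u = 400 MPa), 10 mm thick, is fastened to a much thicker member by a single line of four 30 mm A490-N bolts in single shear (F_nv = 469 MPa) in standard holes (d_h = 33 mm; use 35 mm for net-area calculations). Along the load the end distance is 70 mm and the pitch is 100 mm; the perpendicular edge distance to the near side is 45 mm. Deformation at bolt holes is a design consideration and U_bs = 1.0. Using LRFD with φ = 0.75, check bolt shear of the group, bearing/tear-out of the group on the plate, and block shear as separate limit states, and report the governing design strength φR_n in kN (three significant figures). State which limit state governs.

499 kN (block shear governs)

Bolt shear: A_b = π·30²/4 = 706.9 mm²; R_n = 469 × 706.9 × 4 × 1 / 1000 = 1326 kN → 0.75 × 1326 = 995 kN.
Bearing: edge l_c = 53.5, r_n = 256.8 kN; interior l_c = 67, r_n = 288 kN; R_n = 256.8 + 3·288 = 1121 kN → 841 kN.
Block shear: A_gv = 3700, A_nv = 2475, A_nt = 275 mm²; R_n = min(0.6F_uA_nv, 0.6F_yA_gv) + U_bs·F_u·A_nt = 665 kN → 499 kN.
Block shear governs: 499 kN.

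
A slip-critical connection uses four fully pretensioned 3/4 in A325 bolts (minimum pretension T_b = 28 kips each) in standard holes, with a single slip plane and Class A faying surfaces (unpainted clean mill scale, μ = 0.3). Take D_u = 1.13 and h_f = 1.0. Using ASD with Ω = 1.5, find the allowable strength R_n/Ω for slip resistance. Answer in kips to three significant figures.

25.3 kips

R_n = μ · D_u · h_f · T_b · n_s · n_b = 0.3 × 1.13 × 1.0 × 28 × 1 × 4 = 37.97 kips.
Allowable strength R_n/Ω = 37.97 / 1.5 = 25.3 kips.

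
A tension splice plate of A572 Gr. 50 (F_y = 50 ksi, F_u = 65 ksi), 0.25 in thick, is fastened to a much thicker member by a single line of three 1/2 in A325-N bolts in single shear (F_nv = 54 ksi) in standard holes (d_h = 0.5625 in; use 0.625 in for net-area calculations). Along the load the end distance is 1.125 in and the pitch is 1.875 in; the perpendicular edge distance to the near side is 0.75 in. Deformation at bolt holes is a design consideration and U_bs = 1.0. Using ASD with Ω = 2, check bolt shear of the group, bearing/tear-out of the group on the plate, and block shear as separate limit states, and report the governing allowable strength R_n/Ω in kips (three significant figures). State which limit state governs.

Bolt shear: A_b = π·0.5²/4 = 0.1963 in²; R_n = 54 × 0.1963 × 3 × 1 = 31.81 kips → 31.81 / 2 = 15.9 kips.
Bearing: edge l_c = 0.8438, r_n = 16.45 kips; interior l_c = 1.312, r_n = 19.5 kips; R_n = 16.45 + 2·19.5 = 55.45 kips → 27.7 kips.
Block shear: A_gv = 1.219, A_nv = 0.8281, A_nt = 0.1094 in²; R_n = min(0.6F_uA_nv, 0.6F_yA_gv) + U_bs·F_u·A_nt = 39.41 kips → 19.7 kips.
Bolt shear governs: 15.9 kips.

15.9 kips (bolt shear governs)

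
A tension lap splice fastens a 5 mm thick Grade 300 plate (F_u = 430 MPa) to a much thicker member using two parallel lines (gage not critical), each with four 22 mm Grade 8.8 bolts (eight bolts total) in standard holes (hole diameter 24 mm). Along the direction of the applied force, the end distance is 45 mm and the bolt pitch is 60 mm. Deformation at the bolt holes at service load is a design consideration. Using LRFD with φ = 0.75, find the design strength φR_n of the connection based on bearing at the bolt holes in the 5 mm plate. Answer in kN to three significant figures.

Per bolt r_n = 1.2 l_c t F_u ≤ 2.4 d t F_u; upper limit = 2.4 × 22 × 5 × 430 / 1000 = 113.5 kN.
Edge bolt: l_c = 45 − 24/2 = 33 mm → 1.2 × 33 × 5 × 430 / 1000 = 85.14 → r_n = 85.14 kN.
Interior bolts: l_c = 60 − 24 = 36 mm → 1.2 × 36 × 5 × 430 / 1000 = 92.88 → r_n = 92.88 kN.
R_n = 2 × 85.14 + 6 × 92.88 = 727.6 kN.
Design strength φR_n = 0.75 × 727.6 = 546 kN.

546 kN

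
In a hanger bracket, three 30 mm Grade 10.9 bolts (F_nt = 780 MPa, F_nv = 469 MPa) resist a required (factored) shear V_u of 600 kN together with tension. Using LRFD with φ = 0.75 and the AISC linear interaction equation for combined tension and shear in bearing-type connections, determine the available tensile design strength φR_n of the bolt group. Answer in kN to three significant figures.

615 kN

A_b = π·30²/4 = 706.9 mm²; f_rv = 600 × 1000 / (3 × 706.9) = 282.9 MPa.
F'_nt = 1.3 F_nt − (F_nt / φF_nv) f_rv = 1.3·780 − (780/(0.75·469))·282.9 = 386.6 MPa, capped at F_nt → F'_nt = 386.6 MPa.
R_n = F'_nt · A_b · n = 386.6 × 706.9 × 3 / 1000 = 819.8 kN.
Design strength φR_n = 0.75 × 819.8 = 615 kN.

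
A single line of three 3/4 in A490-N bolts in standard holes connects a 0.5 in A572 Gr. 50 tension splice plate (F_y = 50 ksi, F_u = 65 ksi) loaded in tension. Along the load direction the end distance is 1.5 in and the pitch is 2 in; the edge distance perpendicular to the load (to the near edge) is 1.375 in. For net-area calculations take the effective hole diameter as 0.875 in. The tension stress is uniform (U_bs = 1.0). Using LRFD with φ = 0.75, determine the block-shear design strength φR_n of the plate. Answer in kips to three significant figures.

Shear plane L_v = 1.5 + 2·2 = 5.5 in; A_gv = 5.5 × 0.5 = 2.75 in².
A_nv = (5.5 − 2.5·0.875) × 0.5 = 1.656 in².
A_nt = (1.375 − 0.5·0.875) × 0.5 = 0.4688 in².
0.6 F_u A_nv = 64.59 kips; 0.6 F_y A_gv = 82.5 kips → shear rupture governs the shear term.
R_n = 64.59 + 1.0 × 65 × 0.4688 = 95.06 kips.
Design strength φR_n = 0.75 × 95.06 = 71.3 kips.

71.3 kips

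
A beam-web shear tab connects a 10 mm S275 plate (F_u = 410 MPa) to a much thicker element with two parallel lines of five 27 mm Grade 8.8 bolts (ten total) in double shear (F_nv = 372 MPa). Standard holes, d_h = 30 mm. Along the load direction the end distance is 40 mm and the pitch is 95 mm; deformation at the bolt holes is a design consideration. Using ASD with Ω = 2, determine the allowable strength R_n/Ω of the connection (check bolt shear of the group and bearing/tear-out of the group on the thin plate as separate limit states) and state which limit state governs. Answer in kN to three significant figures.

Bolt shear: A_b = π·27²/4 = 572.6 mm²; R_n = 372 × 572.6 × 10 × 2 / 1000 = 4260 kN → 4260 / 2 = 2130 kN.
Bearing (1.2 l_c t F_u ≤ 2.4 d t F_u): upper limit = 2.4·27·10·410 / 1000 = 265.7 kN.
  Edge l_c = 40 − 30/2 = 25 → r_n = 123 kN; interior l_c = 95 − 30 = 65 → r_n = 265.7 kN.
  R_n,bearing = 2·123 + 8·265.7 = 2371 kN → 2371 / 2 = 1190 kN.
Bearing governs: 1190 kN.

1190 kN (bearing governs)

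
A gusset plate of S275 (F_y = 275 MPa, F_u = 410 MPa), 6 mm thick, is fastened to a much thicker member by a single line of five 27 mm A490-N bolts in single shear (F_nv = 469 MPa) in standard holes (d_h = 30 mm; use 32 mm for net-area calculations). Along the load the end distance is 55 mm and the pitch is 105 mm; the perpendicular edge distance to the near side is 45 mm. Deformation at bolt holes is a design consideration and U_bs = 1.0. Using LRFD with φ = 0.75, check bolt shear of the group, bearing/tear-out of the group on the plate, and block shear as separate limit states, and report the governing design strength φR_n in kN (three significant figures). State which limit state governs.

406 kN (block shear governs)

Bolt shear: A_b = π·27²/4 = 572.6 mm²; R_n = 469 × 572.6 × 5 × 1 / 1000 = 1343 kN → 0.75 × 1343 = 1010 kN.
Bearing: edge l_c = 40, r_n = 118.1 kN; interior l_c = 75, r_n = 159.4 kN; R_n = 118.1 + 4·159.4 = 755.7 kN → 567 kN.
Block shear: A_gv = 2850, A_nv = 1986, A_nt = 174 mm²; R_n = min(0.6F_uA_nv, 0.6F_yA_gv) + U_bs·F_u·A_nt = 541.6 kN → 406 kN.
Block shear governs: 406 kN.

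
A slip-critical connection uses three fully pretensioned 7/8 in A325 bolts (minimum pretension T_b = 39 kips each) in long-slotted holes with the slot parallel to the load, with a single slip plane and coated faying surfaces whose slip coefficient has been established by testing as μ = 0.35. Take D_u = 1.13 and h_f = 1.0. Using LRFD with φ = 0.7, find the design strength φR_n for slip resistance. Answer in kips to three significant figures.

R_n = μ · D_u · h_f · T_b · n_s · n_b = 0.35 × 1.13 × 1.0 × 39 × 1 × 3 = 46.27 kips.
Design strength φR_n = 0.7 × 46.27 = 32.4 kips.

32.4 kips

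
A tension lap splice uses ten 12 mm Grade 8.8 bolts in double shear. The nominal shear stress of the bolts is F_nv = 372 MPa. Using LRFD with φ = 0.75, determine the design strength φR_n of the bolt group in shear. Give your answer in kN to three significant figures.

A_b = π × 12² / 4 = 113.1 mm².
R_n = F_nv · A_b · n · n_s = 372 × 113.1 × 10 × 2 / 1000 = 841.4 kN.
Design strength φR_n = 0.75 × 841.4 = 631 kN.

631 kN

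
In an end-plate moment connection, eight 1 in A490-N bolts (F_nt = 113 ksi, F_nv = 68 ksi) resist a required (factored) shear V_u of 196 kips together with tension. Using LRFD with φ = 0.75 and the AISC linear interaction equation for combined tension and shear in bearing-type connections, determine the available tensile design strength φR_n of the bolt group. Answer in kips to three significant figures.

367 kips

A_b = π·1²/4 = 0.7854 in²; f_rv = 196 / (8 × 0.7854) = 31.19 ksi.
F'_nt = 1.3 F_nt − (F_nt / φF_nv) f_rv = 1.3·113 − (113/(0.75·68))·31.19 = 77.78 ksi, capped at F_nt → F'_nt = 77.78 ksi.
R_n = F'_nt · A_b · n = 77.78 × 0.7854 × 8 = 488.7 kips.
Design strength φR_n = 0.75 × 488.7 = 367 kips.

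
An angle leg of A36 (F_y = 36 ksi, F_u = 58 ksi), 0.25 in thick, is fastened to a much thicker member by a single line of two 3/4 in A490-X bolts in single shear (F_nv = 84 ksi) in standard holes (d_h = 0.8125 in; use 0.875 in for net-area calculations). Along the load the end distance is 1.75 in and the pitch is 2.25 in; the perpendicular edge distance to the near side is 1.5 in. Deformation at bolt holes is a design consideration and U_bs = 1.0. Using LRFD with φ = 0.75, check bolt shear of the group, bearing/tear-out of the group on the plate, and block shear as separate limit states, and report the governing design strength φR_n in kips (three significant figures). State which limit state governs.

Bolt shear: A_b = π·0.75²/4 = 0.4418 in²; R_n = 84 × 0.4418 × 2 × 1 = 74.22 kips → 0.75 × 74.22 = 55.7 kips.
Bearing: edge l_c = 1.344, r_n = 23.38 kips; interior l_c = 1.438, r_n = 25.01 kips; R_n = 23.38 + 1·25.01 = 48.39 kips → 36.3 kips.
Block shear: A_gv = 1, A_nv = 0.6719, A_nt = 0.2656 in²; R_n = min(0.6F_uA_nv, 0.6F_yA_gv) + U_bs·F_u·A_nt = 37.01 kips → 27.8 kips.
Block shear governs: 27.8 kips.

27.8 kips (block shear governs)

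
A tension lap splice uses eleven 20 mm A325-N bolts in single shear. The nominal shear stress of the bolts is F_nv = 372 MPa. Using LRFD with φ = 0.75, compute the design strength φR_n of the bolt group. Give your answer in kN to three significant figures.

A_b = π × 20² / 4 = 314.2 mm².
R_n = F_nv · A_b · n · n_s = 372 × 314.2 × 11 × 1 / 1000 = 1286 kN.
Design strength φR_n = 0.75 × 1286 = 964 kN.

964 kN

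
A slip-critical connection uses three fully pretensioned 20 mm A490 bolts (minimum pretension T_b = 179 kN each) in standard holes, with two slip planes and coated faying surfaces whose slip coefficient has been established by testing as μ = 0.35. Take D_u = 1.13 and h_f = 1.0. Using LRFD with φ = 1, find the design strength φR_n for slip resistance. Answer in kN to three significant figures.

425 kN

R_n = μ · D_u · h_f · T_b · n_s · n_b = 0.35 × 1.13 × 1.0 × 179 × 2 × 3 = 424.8 kN.
Design strength φR_n = 1 × 424.8 = 425 kN.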